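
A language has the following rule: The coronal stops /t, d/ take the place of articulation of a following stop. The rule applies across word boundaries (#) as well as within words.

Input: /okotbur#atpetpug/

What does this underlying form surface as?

[okopbur#appeppug]

/t/ before /b/ (labial) → [p]
/t/ before /p/ (labial) → [p]
/t/ before /p/ (labial) → [p]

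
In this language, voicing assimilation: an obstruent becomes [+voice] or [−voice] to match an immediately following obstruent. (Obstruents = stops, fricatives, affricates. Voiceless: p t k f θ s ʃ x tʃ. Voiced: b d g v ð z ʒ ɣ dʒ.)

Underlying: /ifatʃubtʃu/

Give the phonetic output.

[ifatʃuptʃu]

/b/ before /tʃ/ (voiceless) → [p]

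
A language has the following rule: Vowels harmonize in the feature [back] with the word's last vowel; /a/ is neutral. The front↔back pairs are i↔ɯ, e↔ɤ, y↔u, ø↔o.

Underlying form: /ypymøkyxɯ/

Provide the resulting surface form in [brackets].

/y/ harmonizes with /ɯ/ ([+back]) → [u]
/y/ harmonizes with /ɯ/ ([+back]) → [u]
/ø/ harmonizes with /ɯ/ ([+back]) → [o]
/y/ harmonizes with /ɯ/ ([+back]) → [u]

[upumokuxɯ]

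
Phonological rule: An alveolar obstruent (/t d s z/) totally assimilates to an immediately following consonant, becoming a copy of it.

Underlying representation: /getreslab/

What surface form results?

[gerrellab]

/t/ before /r/ → [r] (total assimilation)
/s/ before /l/ → [l] (total assimilation)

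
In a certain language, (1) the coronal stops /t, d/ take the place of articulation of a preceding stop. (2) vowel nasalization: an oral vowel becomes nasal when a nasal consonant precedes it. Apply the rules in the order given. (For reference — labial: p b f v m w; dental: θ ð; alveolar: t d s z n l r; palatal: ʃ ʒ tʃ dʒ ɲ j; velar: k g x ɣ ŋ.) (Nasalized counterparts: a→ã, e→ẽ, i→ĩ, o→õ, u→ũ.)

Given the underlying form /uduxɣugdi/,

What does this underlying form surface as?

[uduxɣuggi]

Rule 1: /d/ after /g/ (velar) → [g]
After rule 1: uduxɣuggi
Rule 2: no segment meets the rule's conditions; no change.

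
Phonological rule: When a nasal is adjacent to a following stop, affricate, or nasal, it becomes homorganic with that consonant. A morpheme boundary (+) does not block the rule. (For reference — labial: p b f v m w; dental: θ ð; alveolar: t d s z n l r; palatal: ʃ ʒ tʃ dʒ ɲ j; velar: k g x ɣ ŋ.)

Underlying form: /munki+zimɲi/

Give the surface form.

/n/ before /k/ (velar) → [ŋ]
/m/ before /ɲ/ (palatal) → [ɲ]

[muŋki+ziɲɲi]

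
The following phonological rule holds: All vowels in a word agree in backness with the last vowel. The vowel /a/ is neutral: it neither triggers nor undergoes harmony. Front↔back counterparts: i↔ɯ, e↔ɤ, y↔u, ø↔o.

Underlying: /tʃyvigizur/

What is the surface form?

[tʃuvɯgɯzur]

/y/ harmonizes with /u/ ([+back]) → [u]
/i/ harmonizes with /u/ ([+back]) → [ɯ]
/i/ harmonizes with /u/ ([+back]) → [ɯ]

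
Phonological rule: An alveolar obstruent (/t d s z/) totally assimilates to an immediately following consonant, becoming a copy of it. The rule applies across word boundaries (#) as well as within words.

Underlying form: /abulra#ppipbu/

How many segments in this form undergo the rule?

No segment meets the rule's conditions.

0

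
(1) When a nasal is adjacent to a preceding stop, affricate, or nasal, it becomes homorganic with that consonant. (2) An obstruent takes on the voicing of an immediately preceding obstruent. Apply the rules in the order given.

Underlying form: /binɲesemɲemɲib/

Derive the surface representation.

Rule 1: /ɲ/ after /n/ (alveolar) → [n]
Rule 1: /ɲ/ after /m/ (labial) → [m]
Rule 1: /ɲ/ after /m/ (labial) → [m]
After rule 1: binnesemmemmib
Rule 2: no segment meets the rule's conditions; no change.

[binnesemmemmib]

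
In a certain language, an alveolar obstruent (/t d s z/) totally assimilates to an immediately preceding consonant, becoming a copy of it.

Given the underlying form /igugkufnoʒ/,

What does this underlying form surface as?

no segment meets the rule's conditions; no change.

[igugkufnoʒ]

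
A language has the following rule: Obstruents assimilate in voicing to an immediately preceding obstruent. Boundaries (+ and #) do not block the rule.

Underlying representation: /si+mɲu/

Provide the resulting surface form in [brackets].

[si+mɲu]

no segment meets the rule's conditions; no change.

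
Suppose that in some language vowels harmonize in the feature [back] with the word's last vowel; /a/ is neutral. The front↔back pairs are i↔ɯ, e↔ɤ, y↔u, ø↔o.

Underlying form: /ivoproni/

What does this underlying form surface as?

/o/ harmonizes with /i/ ([-back]) → [ø]
/o/ harmonizes with /i/ ([-back]) → [ø]

[ivøprøni]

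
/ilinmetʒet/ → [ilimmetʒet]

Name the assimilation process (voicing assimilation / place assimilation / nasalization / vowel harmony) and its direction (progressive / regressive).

/n/→[m].
Each target copies a feature from the following segment, so the direction is regressive.

place assimilation, regressive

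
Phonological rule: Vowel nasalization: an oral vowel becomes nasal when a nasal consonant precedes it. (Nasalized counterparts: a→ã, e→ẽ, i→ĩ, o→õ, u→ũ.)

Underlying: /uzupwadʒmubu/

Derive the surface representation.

[uzupwadʒmũbu]

/u/ after nasal /m/ → [ũ]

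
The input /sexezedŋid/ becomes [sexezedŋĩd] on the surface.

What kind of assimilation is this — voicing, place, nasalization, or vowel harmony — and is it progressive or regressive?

nasalization, progressive

/i/→[ĩ].
Each target copies a feature from the preceding segment, so the direction is progressive.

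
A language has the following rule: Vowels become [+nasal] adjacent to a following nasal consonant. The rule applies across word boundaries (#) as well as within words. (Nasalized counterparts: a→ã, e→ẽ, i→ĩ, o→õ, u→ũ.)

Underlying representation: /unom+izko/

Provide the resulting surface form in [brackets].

[ũnõm+izko]

/u/ before nasal /n/ → [ũ]
/o/ before nasal /m/ → [õ]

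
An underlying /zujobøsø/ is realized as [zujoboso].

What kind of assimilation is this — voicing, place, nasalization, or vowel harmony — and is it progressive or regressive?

vowel harmony, progressive

/ø/→[o] /ø/→[o].
Vowels agree with the first vowel, so the harmony is progressive.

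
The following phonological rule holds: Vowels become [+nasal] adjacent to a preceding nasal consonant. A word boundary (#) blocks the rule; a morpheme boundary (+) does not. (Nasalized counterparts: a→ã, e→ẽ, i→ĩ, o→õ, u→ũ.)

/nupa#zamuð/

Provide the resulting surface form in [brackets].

[nũpa#zamũð]

/u/ after nasal /n/ → [ũ]
/u/ after nasal /m/ → [ũ]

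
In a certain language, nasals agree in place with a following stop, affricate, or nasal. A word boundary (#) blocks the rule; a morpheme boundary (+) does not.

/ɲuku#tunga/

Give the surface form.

[ɲuku#tuŋga]

/n/ before /g/ (velar) → [ŋ]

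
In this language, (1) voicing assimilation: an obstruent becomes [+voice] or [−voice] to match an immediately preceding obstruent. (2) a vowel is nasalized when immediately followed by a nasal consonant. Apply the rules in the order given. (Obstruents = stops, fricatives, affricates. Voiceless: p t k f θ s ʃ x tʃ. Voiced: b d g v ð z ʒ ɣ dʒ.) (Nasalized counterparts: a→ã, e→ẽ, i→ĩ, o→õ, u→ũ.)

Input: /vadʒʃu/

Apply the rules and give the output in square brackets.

[vadʒʒu]

Rule 1: /ʃ/ after /dʒ/ (voiced) → [ʒ]
After rule 1: vadʒʒu
Rule 2: no segment meets the rule's conditions; no change.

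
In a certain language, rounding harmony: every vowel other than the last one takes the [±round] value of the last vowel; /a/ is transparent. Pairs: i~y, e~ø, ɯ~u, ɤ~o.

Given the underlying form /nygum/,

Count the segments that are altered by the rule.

0

No segment meets the rule's conditions.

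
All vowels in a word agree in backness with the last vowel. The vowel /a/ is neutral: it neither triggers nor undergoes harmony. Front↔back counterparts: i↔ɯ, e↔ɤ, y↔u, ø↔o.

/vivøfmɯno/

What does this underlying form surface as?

[vɯvofmɯno]

/i/ harmonizes with /o/ ([+back]) → [ɯ]
/ø/ harmonizes with /o/ ([+back]) → [o]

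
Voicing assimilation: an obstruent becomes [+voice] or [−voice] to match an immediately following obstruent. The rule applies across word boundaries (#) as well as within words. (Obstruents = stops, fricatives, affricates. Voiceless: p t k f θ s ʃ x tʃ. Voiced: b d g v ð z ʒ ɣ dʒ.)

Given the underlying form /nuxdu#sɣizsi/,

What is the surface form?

/x/ before /d/ (voiced) → [ɣ]
/s/ before /ɣ/ (voiced) → [z]
/z/ before /s/ (voiceless) → [s]

[nuɣdu#zɣissi]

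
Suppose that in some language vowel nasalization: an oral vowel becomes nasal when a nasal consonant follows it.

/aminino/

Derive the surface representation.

[ãmĩnĩno]

/a/ before nasal /m/ → [ã]
/i/ before nasal /n/ → [ĩ]
/i/ before nasal /n/ → [ĩ]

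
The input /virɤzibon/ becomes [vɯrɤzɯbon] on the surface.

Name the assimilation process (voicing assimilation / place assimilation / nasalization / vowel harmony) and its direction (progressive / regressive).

/i/→[ɯ] /i/→[ɯ].
Vowels agree with the last vowel, so the harmony is regressive.

vowel harmony, regressive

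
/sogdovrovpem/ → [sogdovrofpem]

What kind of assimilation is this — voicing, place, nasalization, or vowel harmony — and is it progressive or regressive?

/v/→[f].
Each target copies a feature from the following segment, so the direction is regressive.

voicing assimilation, regressive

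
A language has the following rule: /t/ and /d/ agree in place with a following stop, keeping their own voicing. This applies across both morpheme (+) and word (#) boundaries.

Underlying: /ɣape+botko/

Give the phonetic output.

[ɣape+bokko]

/t/ before /k/ (velar) → [k]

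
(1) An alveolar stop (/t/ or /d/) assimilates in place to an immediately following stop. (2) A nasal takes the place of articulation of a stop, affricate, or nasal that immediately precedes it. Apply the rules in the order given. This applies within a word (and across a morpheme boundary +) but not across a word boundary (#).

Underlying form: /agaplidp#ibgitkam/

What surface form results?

[agaplibp#ibgikkam]

Rule 1: /d/ before /p/ (labial) → [b]
Rule 1: /t/ before /k/ (velar) → [k]
After rule 1: agaplibp#ibgikkam
Rule 2: no segment meets the rule's conditions; no change.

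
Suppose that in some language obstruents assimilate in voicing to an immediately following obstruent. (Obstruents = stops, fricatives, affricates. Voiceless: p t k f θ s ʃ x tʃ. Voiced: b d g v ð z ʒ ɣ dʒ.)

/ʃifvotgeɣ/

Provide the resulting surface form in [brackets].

/f/ before /v/ (voiced) → [v]
/t/ before /g/ (voiced) → [d]

[ʃivvodgeɣ]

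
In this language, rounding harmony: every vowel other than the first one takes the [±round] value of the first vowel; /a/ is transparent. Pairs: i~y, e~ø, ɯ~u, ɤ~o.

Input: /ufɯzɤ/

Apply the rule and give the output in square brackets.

/ɯ/ harmonizes with /u/ ([+round]) → [u]
/ɤ/ harmonizes with /u/ ([+round]) → [o]

[ufuzo]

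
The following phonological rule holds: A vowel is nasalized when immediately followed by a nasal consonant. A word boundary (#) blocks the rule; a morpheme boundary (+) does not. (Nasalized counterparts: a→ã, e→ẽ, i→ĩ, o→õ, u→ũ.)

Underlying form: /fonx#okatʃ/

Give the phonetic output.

/o/ before nasal /n/ → [õ]

[fõnx#okatʃ]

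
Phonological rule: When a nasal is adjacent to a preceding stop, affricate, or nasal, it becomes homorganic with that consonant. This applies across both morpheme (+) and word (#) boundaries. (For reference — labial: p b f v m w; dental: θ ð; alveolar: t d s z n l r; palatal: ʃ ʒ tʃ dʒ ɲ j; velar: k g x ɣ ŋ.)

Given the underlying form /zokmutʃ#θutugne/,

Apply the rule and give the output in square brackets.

[zokŋutʃ#θutugŋe]

/m/ after /k/ (velar) → [ŋ]
/n/ after /g/ (velar) → [ŋ]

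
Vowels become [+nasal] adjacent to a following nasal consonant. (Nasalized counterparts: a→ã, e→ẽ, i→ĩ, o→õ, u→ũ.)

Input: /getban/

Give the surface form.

[getbãn]

/a/ before nasal /n/ → [ã]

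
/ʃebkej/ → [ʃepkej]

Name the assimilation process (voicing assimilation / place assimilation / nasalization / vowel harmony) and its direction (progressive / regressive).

voicing assimilation, regressive

/b/→[p].
Each target copies a feature from the following segment, so the direction is regressive.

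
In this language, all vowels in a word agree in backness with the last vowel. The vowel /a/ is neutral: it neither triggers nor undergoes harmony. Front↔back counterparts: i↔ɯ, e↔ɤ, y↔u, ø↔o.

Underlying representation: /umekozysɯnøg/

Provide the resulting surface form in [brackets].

[ymekøzysinøg]

/u/ harmonizes with /ø/ ([-back]) → [y]
/o/ harmonizes with /ø/ ([-back]) → [ø]
/ɯ/ harmonizes with /ø/ ([-back]) → [i]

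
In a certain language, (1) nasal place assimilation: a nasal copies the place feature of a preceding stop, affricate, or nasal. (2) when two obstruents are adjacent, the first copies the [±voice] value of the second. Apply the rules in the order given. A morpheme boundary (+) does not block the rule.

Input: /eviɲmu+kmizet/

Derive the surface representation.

Rule 1: /m/ after /ɲ/ (palatal) → [ɲ]
Rule 1: /m/ after /k/ (velar) → [ŋ]
After rule 1: eviɲɲu+kŋizet
Rule 2: no segment meets the rule's conditions; no change.

[eviɲɲu+kŋizet]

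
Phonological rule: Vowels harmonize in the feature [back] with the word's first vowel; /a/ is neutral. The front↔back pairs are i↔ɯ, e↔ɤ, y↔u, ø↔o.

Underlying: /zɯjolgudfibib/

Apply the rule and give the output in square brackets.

[zɯjolgudfɯbɯb]

/i/ harmonizes with /ɯ/ ([+back]) → [ɯ]
/i/ harmonizes with /ɯ/ ([+back]) → [ɯ]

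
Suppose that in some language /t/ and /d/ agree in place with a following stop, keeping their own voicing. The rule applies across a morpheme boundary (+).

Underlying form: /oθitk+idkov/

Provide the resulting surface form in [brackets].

/t/ before /k/ (velar) → [k]
/d/ before /k/ (velar) → [g]

[oθikk+igkov]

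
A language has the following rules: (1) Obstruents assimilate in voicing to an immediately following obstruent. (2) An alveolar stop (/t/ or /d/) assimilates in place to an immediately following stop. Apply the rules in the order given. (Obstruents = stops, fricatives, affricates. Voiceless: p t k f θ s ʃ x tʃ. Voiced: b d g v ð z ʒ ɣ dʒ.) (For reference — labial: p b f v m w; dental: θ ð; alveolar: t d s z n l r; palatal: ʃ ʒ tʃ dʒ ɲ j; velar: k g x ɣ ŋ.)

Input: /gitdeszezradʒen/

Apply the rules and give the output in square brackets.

Rule 1: /t/ before /d/ (voiced) → [d]
Rule 1: /s/ before /z/ (voiced) → [z]
After rule 1: giddezzezradʒen
Rule 2: no segment meets the rule's conditions; no change.

[giddezzezradʒen]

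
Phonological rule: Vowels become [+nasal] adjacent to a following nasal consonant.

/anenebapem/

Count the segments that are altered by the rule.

/a/ before nasal /n/ → [ã]
/e/ before nasal /n/ → [ẽ]
/e/ before nasal /m/ → [ẽ]
3 segments change.

3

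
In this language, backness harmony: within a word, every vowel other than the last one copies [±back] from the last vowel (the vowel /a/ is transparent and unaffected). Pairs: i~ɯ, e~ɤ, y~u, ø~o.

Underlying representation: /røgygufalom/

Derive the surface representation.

/ø/ harmonizes with /o/ ([+back]) → [o]
/y/ harmonizes with /o/ ([+back]) → [u]

[rogugufalom]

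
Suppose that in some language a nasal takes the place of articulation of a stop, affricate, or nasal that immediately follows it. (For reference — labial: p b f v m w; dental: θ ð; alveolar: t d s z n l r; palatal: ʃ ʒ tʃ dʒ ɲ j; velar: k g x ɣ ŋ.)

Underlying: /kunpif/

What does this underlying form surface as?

[kumpif]

/n/ before /p/ (labial) → [m]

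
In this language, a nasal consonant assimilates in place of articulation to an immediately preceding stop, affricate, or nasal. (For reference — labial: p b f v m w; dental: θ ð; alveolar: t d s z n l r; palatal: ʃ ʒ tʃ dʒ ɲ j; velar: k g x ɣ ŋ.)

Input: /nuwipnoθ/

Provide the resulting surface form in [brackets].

/n/ after /p/ (labial) → [m]

[nuwipmoθ]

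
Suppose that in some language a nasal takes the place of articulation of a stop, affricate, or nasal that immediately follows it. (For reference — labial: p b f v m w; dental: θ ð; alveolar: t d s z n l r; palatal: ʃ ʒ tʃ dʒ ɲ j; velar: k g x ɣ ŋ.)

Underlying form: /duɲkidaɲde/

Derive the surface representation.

/ɲ/ before /k/ (velar) → [ŋ]
/ɲ/ before /d/ (alveolar) → [n]

[duŋkidande]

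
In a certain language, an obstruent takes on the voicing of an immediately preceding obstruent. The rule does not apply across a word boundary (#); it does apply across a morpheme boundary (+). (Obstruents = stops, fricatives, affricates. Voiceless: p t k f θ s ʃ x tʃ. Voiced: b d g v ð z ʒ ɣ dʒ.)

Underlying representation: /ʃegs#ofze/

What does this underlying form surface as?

[ʃegz#ofse]

/s/ after /g/ (voiced) → [z]
/z/ after /f/ (voiceless) → [s]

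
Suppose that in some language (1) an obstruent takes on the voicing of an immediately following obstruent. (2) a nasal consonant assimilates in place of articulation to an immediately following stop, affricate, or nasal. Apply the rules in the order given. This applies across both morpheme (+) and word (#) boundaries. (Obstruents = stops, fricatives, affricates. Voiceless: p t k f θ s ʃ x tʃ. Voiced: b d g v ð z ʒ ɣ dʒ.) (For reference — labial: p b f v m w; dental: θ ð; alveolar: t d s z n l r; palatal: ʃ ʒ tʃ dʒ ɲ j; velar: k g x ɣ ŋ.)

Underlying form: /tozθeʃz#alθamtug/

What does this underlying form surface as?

[tosθeʒz#alθantug]

Rule 1: /z/ before /θ/ (voiceless) → [s]
Rule 1: /ʃ/ before /z/ (voiced) → [ʒ]
After rule 1: tosθeʒz#alθamtug
Rule 2: /m/ before /t/ (alveolar) → [n]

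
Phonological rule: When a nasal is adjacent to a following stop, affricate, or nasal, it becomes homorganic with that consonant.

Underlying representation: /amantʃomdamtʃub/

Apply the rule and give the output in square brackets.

[amaɲtʃondaɲtʃub]

/n/ before /tʃ/ (palatal) → [ɲ]
/m/ before /d/ (alveolar) → [n]
/m/ before /tʃ/ (palatal) → [ɲ]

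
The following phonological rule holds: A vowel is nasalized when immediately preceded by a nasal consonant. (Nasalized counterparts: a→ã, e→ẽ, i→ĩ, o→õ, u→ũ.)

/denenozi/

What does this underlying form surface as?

[denẽnõzi]

/e/ after nasal /n/ → [ẽ]
/o/ after nasal /n/ → [õ]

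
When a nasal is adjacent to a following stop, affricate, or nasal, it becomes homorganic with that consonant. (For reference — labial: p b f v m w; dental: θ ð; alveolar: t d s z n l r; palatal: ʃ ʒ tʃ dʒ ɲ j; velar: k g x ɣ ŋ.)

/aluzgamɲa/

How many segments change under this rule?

1

/m/ before /ɲ/ (palatal) → [ɲ]
1 segment changes.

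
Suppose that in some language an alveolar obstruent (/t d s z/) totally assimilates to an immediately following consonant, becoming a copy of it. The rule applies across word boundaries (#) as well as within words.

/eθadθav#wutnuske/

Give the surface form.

[eθaθθav#wunnukke]

/d/ before /θ/ → [θ] (total assimilation)
/t/ before /n/ → [n] (total assimilation)
/s/ before /k/ → [k] (total assimilation)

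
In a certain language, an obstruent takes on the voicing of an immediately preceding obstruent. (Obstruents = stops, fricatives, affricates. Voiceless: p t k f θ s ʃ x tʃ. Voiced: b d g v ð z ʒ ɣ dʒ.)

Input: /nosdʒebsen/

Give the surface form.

/dʒ/ after /s/ (voiceless) → [tʃ]
/s/ after /b/ (voiced) → [z]

[nostʃebzen]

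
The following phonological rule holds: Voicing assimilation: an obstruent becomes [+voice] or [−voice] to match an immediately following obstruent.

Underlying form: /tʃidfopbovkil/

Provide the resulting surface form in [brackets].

/d/ before /f/ (voiceless) → [t]
/p/ before /b/ (voiced) → [b]
/v/ before /k/ (voiceless) → [f]

[tʃitfobbofkil]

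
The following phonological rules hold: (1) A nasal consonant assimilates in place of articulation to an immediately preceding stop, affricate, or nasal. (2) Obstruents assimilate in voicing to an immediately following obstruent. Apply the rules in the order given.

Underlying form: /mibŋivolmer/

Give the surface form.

[mibmivolmer]

Rule 1: /ŋ/ after /b/ (labial) → [m]
After rule 1: mibmivolmer
Rule 2: no segment meets the rule's conditions; no change.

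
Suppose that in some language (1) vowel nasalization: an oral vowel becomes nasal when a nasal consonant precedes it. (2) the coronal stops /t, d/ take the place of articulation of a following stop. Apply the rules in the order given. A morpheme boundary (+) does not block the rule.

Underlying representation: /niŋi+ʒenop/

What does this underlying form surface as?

[nĩŋĩ+ʒenõp]

Rule 1: /i/ after nasal /n/ → [ĩ]
Rule 1: /i/ after nasal /ŋ/ → [ĩ]
Rule 1: /o/ after nasal /n/ → [õ]
After rule 1: nĩŋĩ+ʒenõp
Rule 2: no segment meets the rule's conditions; no change.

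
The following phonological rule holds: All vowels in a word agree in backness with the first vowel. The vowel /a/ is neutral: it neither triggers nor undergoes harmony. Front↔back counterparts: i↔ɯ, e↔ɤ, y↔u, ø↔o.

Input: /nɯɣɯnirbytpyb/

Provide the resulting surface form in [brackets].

/i/ harmonizes with /ɯ/ ([+back]) → [ɯ]
/y/ harmonizes with /ɯ/ ([+back]) → [u]
/y/ harmonizes with /ɯ/ ([+back]) → [u]

[nɯɣɯnɯrbutpub]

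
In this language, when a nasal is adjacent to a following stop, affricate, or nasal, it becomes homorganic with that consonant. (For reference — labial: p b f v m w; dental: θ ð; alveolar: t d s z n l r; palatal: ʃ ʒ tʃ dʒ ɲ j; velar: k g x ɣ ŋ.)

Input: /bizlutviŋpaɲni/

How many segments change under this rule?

2

/ŋ/ before /p/ (labial) → [m]
/ɲ/ before /n/ (alveolar) → [n]
2 segments change.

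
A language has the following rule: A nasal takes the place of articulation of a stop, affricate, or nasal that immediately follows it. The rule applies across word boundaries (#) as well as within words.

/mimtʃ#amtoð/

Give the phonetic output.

/m/ before /tʃ/ (palatal) → [ɲ]
/m/ before /t/ (alveolar) → [n]

[miɲtʃ#antoð]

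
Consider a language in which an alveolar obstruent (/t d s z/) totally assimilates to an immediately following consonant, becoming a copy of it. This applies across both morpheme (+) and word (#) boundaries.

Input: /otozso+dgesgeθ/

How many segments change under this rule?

3

/z/ before /s/ → [s] (total assimilation)
/d/ before /g/ → [g] (total assimilation)
/s/ before /g/ → [g] (total assimilation)
3 segments change.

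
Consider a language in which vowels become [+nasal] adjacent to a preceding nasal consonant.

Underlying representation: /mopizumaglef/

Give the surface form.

/o/ after nasal /m/ → [õ]
/a/ after nasal /m/ → [ã]

[mõpizumãglef]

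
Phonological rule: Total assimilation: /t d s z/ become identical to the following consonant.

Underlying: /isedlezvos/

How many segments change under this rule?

2

/d/ before /l/ → [l] (total assimilation)
/z/ before /v/ → [v] (total assimilation)
2 segments change.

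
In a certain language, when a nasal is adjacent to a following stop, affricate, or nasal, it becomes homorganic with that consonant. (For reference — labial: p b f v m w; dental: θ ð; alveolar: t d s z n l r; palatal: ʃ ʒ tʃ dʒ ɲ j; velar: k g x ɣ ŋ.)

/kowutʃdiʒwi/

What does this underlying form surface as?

[kowutʃdiʒwi]

no segment meets the rule's conditions; no change.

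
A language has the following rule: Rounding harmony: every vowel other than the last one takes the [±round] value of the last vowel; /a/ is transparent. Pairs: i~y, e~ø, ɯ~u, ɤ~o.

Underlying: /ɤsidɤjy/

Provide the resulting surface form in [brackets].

/ɤ/ harmonizes with /y/ ([+round]) → [o]
/i/ harmonizes with /y/ ([+round]) → [y]
/ɤ/ harmonizes with /y/ ([+round]) → [o]

[osydojy]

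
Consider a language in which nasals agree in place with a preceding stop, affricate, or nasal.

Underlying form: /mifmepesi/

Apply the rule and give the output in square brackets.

[mifmepesi]

no segment meets the rule's conditions; no change.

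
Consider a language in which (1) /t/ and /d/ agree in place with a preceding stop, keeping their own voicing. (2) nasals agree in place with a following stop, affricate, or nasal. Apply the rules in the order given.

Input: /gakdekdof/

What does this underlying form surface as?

Rule 1: /d/ after /k/ (velar) → [g]
Rule 1: /d/ after /k/ (velar) → [g]
After rule 1: gakgekgof
Rule 2: no segment meets the rule's conditions; no change.

[gakgekgof]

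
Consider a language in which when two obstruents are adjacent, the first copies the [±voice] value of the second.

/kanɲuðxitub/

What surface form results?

[kanɲuθxitub]

/ð/ before /x/ (voiceless) → [θ]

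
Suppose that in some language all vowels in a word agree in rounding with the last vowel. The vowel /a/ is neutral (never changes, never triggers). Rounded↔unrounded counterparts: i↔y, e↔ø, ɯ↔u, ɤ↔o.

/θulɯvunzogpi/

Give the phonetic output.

[θɯlɯvɯnzɤgpi]

/u/ harmonizes with /i/ ([-round]) → [ɯ]
/u/ harmonizes with /i/ ([-round]) → [ɯ]
/o/ harmonizes with /i/ ([-round]) → [ɤ]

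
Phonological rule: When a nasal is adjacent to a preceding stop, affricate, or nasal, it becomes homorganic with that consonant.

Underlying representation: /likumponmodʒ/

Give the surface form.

[likumponnodʒ]

/m/ after /n/ (alveolar) → [n]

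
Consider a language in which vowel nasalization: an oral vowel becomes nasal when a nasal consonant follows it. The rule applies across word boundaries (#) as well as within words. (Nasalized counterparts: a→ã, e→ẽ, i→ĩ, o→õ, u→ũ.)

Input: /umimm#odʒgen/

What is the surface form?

/u/ before nasal /m/ → [ũ]
/i/ before nasal /m/ → [ĩ]
/e/ before nasal /n/ → [ẽ]

[ũmĩmm#odʒgẽn]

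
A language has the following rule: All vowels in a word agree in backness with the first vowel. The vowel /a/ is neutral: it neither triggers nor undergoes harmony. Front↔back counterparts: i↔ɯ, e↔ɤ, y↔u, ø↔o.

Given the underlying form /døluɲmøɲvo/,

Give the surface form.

/u/ harmonizes with /ø/ ([-back]) → [y]
/o/ harmonizes with /ø/ ([-back]) → [ø]

[dølyɲmøɲvø]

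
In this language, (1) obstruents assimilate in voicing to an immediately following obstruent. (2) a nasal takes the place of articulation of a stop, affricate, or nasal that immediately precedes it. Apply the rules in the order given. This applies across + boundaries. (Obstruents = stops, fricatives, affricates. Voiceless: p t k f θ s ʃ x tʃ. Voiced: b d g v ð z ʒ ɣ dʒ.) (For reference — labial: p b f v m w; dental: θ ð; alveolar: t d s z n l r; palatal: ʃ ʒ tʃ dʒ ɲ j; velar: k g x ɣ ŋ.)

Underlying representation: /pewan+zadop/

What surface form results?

Rule 1: no segment meets the rule's conditions; no change.
After rule 1: pewan+zadop
Rule 2: no segment meets the rule's conditions; no change.

[pewan+zadop]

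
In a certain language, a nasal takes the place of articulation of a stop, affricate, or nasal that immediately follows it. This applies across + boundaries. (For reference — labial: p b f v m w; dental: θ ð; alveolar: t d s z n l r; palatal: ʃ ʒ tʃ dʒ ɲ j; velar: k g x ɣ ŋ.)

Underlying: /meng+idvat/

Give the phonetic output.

[meŋg+idvat]

/n/ before /g/ (velar) → [ŋ]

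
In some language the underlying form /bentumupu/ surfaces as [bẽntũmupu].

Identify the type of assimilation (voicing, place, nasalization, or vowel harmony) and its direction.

nasalization, regressive

/e/→[ẽ] /u/→[ũ].
Each target copies a feature from the following segment, so the direction is regressive.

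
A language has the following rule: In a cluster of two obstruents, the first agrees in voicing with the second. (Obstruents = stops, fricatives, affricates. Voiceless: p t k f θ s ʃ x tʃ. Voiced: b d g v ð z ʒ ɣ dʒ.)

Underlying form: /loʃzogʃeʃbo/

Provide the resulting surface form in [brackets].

[loʒzokʃeʒbo]

/ʃ/ before /z/ (voiced) → [ʒ]
/g/ before /ʃ/ (voiceless) → [k]
/ʃ/ before /b/ (voiced) → [ʒ]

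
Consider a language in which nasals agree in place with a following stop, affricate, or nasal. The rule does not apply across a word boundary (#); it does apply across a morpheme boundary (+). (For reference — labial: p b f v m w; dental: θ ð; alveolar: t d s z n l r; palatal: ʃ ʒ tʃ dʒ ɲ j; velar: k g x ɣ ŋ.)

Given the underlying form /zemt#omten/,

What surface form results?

/m/ before /t/ (alveolar) → [n]
/m/ before /t/ (alveolar) → [n]

[zent#onten]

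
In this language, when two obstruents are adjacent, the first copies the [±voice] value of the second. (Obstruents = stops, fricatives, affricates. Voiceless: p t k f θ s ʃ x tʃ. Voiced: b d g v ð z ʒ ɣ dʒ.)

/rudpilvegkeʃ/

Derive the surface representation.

/d/ before /p/ (voiceless) → [t]
/g/ before /k/ (voiceless) → [k]

[rutpilvekkeʃ]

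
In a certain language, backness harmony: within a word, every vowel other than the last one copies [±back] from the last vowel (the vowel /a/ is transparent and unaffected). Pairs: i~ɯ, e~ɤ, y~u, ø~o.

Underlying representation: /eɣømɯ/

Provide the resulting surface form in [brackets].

[ɤɣomɯ]

/e/ harmonizes with /ɯ/ ([+back]) → [ɤ]
/ø/ harmonizes with /ɯ/ ([+back]) → [o]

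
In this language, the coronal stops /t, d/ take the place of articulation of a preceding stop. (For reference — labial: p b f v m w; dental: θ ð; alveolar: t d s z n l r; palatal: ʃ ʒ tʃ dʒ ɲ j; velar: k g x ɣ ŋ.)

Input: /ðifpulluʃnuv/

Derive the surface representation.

no segment meets the rule's conditions; no change.

[ðifpulluʃnuv]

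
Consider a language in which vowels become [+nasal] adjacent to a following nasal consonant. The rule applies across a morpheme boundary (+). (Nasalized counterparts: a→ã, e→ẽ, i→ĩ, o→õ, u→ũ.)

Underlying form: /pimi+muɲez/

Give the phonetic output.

/i/ before nasal /m/ → [ĩ]
/i/ before nasal /m/ → [ĩ]
/u/ before nasal /ɲ/ → [ũ]

[pĩmĩ+mũɲez]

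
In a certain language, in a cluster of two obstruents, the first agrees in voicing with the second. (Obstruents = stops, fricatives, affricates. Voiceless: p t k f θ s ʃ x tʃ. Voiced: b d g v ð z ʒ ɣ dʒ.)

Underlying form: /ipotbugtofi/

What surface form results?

/t/ before /b/ (voiced) → [d]
/g/ before /t/ (voiceless) → [k]

[ipodbuktofi]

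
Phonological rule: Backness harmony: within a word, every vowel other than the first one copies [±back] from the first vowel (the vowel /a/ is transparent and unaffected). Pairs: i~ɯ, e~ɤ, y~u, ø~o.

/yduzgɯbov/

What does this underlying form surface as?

[ydyzgibøv]

/u/ harmonizes with /y/ ([-back]) → [y]
/ɯ/ harmonizes with /y/ ([-back]) → [i]
/o/ harmonizes with /y/ ([-back]) → [ø]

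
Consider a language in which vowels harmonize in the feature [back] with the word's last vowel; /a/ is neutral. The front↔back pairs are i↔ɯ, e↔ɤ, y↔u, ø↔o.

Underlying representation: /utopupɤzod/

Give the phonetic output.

no segment meets the rule's conditions; no change.

[utopupɤzod]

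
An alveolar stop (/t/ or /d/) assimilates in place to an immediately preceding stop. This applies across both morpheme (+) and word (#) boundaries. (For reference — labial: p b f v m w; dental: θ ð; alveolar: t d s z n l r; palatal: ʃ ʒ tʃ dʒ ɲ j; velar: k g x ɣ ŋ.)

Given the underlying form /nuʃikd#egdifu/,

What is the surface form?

[nuʃikg#eggifu]

/d/ after /k/ (velar) → [g]
/d/ after /g/ (velar) → [g]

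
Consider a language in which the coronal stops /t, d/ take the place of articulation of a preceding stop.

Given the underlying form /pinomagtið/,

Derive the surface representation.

/t/ after /g/ (velar) → [k]

[pinomagkið]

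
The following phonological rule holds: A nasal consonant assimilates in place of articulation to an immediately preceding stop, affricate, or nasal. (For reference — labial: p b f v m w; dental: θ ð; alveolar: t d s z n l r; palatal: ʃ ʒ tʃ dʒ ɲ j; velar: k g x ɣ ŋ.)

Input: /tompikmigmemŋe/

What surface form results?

[tompikŋigŋemme]

/m/ after /k/ (velar) → [ŋ]
/m/ after /g/ (velar) → [ŋ]
/ŋ/ after /m/ (labial) → [m]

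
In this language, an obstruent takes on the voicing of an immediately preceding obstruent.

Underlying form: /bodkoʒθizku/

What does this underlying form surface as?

[bodgoʒðizgu]

/k/ after /d/ (voiced) → [g]
/θ/ after /ʒ/ (voiced) → [ð]
/k/ after /z/ (voiced) → [g]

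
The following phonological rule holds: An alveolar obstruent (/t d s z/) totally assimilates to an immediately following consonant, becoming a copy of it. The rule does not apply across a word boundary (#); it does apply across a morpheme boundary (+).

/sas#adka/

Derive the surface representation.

/d/ before /k/ → [k] (total assimilation)

[sas#akka]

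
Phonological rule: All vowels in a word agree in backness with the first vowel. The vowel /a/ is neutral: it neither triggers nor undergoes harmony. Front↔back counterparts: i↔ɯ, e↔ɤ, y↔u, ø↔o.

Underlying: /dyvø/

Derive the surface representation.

no segment meets the rule's conditions; no change.

[dyvø]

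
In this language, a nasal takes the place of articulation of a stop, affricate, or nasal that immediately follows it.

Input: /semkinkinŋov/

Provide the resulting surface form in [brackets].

[seŋkiŋkiŋŋov]

/m/ before /k/ (velar) → [ŋ]
/n/ before /k/ (velar) → [ŋ]
/n/ before /ŋ/ (velar) → [ŋ]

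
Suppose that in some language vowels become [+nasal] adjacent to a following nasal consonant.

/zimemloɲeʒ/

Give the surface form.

[zĩmẽmlõɲeʒ]

/i/ before nasal /m/ → [ĩ]
/e/ before nasal /m/ → [ẽ]
/o/ before nasal /ɲ/ → [õ]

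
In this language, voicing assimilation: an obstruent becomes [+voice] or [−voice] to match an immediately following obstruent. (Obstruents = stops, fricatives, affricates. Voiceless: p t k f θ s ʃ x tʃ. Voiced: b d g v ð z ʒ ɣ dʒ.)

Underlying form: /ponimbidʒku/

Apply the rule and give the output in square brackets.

[ponimbitʃku]

/dʒ/ before /k/ (voiceless) → [tʃ]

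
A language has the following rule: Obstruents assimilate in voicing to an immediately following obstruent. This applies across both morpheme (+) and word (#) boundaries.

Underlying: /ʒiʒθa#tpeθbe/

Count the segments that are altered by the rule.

2

/ʒ/ before /θ/ (voiceless) → [ʃ]
/θ/ before /b/ (voiced) → [ð]
2 segments change.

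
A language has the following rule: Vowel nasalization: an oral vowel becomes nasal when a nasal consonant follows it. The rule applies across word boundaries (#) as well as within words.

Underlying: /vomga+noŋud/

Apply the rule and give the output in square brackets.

/o/ before nasal /m/ → [õ]
/a/ before nasal /n/ → [ã]
/o/ before nasal /ŋ/ → [õ]

[võmgã+nõŋud]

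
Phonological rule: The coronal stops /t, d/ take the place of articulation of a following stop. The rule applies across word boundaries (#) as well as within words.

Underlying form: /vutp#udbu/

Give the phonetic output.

[vupp#ubbu]

/t/ before /p/ (labial) → [p]
/d/ before /b/ (labial) → [b]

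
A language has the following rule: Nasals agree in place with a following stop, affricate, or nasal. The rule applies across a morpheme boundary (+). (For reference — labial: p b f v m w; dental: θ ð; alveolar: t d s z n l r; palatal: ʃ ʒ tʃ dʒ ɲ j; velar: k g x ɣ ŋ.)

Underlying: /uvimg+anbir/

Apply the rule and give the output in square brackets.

[uviŋg+ambir]

/m/ before /g/ (velar) → [ŋ]
/n/ before /b/ (labial) → [m]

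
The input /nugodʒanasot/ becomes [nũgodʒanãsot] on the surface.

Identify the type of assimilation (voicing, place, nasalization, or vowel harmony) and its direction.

/u/→[ũ] /a/→[ã].
Each target copies a feature from the preceding segment, so the direction is progressive.

nasalization, progressive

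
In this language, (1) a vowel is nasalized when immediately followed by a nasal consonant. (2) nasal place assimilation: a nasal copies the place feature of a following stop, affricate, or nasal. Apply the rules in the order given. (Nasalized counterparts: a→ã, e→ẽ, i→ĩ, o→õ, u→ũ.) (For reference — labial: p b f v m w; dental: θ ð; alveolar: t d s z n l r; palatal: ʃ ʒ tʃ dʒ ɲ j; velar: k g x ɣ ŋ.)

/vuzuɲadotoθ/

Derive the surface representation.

Rule 1: /u/ before nasal /ɲ/ → [ũ]
After rule 1: vuzũɲadotoθ
Rule 2: no segment meets the rule's conditions; no change.

[vuzũɲadotoθ]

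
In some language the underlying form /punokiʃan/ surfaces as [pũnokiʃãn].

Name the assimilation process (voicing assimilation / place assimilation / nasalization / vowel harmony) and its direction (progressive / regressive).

/u/→[ũ] /a/→[ã].
Each target copies a feature from the following segment, so the direction is regressive.

nasalization, regressive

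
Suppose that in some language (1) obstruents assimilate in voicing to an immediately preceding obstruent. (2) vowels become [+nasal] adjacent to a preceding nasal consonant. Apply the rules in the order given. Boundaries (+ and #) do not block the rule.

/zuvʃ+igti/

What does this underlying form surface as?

[zuvʒ+igdi]

Rule 1: /ʃ/ after /v/ (voiced) → [ʒ]
Rule 1: /t/ after /g/ (voiced) → [d]
After rule 1: zuvʒ+igdi
Rule 2: no segment meets the rule's conditions; no change.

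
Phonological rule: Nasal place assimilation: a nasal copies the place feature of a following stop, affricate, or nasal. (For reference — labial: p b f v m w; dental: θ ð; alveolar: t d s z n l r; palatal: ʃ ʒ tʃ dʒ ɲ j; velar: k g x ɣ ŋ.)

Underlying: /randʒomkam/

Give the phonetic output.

[raɲdʒoŋkam]

/n/ before /dʒ/ (palatal) → [ɲ]
/m/ before /k/ (velar) → [ŋ]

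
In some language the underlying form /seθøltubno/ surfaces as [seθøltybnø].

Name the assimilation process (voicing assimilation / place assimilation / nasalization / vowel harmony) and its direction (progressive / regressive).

vowel harmony, progressive

/u/→[y] /o/→[ø].
Vowels agree with the first vowel, so the harmony is progressive.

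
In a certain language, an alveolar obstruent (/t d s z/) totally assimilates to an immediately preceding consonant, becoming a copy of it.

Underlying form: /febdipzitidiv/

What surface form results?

[febbippitidiv]

/d/ after /b/ → [b] (total assimilation)
/z/ after /p/ → [p] (total assimilation)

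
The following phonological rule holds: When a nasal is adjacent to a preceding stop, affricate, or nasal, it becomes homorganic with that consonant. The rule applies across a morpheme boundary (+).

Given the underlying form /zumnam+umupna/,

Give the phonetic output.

/n/ after /m/ (labial) → [m]
/n/ after /p/ (labial) → [m]

[zummam+umupma]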